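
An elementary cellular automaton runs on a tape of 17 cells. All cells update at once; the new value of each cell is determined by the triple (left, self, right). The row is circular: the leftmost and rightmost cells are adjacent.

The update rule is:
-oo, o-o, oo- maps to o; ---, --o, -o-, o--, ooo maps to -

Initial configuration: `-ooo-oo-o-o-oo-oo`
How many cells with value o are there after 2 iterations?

7

oo-ooooo-o-oooooo
-ooo---oo-oo-----
count of o: 7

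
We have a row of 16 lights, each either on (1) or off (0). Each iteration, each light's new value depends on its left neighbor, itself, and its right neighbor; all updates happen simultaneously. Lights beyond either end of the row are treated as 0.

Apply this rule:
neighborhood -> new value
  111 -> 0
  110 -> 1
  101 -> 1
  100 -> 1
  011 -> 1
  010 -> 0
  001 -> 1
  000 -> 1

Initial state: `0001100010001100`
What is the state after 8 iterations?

iteration 1: 1111111101111111
iteration 2: 1000000111000001
iteration 3: 0111111101111110
iteration 4: 1100000111000011
iteration 5: 1111111101111111  (repeats iteration 1; period 4)
iteration 8: 1100000111000011

1100000111000011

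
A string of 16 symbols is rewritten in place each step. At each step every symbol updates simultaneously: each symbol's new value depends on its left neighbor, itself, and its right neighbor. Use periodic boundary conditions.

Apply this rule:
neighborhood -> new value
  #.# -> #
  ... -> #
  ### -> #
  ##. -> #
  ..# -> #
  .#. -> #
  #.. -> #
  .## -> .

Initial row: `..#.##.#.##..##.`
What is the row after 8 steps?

####.####.###.##
#####.####.###.#
######.####.###.
.######.####.###
#.######.####.##
##.######.####.#
###.######.####.
.###.######.####

.###.######.####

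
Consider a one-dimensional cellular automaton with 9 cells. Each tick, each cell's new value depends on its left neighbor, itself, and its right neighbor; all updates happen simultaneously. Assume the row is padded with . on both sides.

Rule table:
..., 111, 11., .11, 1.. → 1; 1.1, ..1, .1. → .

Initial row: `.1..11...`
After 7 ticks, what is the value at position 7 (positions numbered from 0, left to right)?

1

tick 1: ..1.11111
tick 2: 1...11111
tick 3: .11.11111
tick 4: .11.11111  (fixed point — unchanged through tick 7)
position 7 holds 1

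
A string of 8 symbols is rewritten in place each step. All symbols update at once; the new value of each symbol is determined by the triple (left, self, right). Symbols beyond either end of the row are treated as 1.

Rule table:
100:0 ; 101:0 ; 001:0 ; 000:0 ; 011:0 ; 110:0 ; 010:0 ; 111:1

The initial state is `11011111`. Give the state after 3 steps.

00000011

10001111
00000111
00000011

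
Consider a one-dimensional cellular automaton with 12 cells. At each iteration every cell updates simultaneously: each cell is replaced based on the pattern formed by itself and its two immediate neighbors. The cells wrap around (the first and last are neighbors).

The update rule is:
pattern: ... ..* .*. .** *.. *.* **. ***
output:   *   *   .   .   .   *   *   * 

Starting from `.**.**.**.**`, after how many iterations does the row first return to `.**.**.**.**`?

3

*.**.**.**.*
**.**.**.**.
.**.**.**.**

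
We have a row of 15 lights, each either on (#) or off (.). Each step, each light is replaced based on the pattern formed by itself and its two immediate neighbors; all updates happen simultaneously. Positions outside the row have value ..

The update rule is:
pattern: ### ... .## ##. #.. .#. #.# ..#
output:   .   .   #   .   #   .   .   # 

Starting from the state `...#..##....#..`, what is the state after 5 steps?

.#.#.##..#...#.

..#.###.#..#.#.
.#..#....##...#
#.##.#..##.#.#.
..#...###.....#
.#.#.##..#...#.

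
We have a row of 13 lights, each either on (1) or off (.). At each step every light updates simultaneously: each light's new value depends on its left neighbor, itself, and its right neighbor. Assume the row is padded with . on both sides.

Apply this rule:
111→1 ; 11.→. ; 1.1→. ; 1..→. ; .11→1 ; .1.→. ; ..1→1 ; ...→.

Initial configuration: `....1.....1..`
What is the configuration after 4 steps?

1.....1......

...1.....1...
..1.....1....
.1.....1.....
1.....1......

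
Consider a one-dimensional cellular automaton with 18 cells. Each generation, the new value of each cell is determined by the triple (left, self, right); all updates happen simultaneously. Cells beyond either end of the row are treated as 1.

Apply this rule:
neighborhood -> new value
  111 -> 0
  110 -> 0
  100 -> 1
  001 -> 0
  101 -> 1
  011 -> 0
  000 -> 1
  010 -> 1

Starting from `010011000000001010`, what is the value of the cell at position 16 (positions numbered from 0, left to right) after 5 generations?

generation 1: 111000111111101111
generation 2: 000110000000010000
generation 3: 110001111111011110
generation 4: 001100000000100001
generation 5: 100011111110111100
position 16 holds 0

0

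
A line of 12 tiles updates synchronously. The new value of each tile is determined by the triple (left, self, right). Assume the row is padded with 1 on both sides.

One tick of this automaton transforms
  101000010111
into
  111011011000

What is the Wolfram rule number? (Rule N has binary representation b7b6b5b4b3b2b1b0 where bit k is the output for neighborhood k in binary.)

position 10: 111 → 0  (bit 7 = 0)
position 0: 110 → 1  (bit 6 = 1)
position 1: 101 → 1  (bit 5 = 1)
position 3: 100 → 0  (bit 4 = 0)
position 9: 011 → 0  (bit 3 = 0)
position 2: 010 → 1  (bit 2 = 1)
position 6: 001 → 0  (bit 1 = 0)
position 4: 000 → 1  (bit 0 = 1)
bits b7..b0 = 01100101 = 101

101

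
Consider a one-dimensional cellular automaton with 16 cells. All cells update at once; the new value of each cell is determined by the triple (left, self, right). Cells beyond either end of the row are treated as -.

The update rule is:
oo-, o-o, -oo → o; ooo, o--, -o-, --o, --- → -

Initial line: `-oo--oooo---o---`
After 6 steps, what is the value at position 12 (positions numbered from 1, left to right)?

-

-oo--o--o-------
-oo-------------
-oo-------------  (fixed point — unchanged through step 6)
position 12 holds -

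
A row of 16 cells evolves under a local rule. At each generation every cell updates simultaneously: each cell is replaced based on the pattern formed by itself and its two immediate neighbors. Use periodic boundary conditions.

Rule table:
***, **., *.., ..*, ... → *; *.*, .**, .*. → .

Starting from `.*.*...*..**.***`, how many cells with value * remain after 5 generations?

....***.**.*..**
****.**..*..**.*
****..***.**.*..
.*****.**..*..**
..****..***.**.*
count of *: 10

10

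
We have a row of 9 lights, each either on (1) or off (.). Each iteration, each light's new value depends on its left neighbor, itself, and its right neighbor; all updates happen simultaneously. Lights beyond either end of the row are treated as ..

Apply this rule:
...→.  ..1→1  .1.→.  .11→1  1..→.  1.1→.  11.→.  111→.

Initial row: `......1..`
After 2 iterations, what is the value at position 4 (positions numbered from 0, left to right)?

.....1...
....1....
position 4 holds 1

1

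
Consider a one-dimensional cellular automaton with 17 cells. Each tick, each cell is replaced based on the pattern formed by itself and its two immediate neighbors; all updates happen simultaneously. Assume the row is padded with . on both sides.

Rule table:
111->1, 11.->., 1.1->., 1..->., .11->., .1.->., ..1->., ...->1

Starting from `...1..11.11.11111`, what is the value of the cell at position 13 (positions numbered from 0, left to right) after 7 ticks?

11...........111.
...111111111..1..
11..1111111.....1
.....11111..111..
1111..111....1..1
.11....1..11.....
....11.......1111
position 13 holds 1

1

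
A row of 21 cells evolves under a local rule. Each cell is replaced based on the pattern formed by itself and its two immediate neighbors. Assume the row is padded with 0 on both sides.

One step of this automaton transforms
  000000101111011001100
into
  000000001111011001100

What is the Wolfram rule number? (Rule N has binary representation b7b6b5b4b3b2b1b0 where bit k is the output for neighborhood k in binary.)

200

position 9: 111 → 1  (bit 7 = 1)
position 11: 110 → 1  (bit 6 = 1)
position 7: 101 → 0  (bit 5 = 0)
position 15: 100 → 0  (bit 4 = 0)
position 8: 011 → 1  (bit 3 = 1)
position 6: 010 → 0  (bit 2 = 0)
position 5: 001 → 0  (bit 1 = 0)
position 0: 000 → 0  (bit 0 = 0)
bits b7..b0 = 11001000 = 200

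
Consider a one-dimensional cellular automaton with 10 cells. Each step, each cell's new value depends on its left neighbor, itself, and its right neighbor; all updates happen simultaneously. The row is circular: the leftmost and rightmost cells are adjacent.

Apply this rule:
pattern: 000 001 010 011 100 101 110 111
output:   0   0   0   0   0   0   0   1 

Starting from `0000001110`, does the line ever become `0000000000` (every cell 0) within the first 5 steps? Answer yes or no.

step 1: 0000000100
step 2: 0000000000
all cells are 0 at step 2

yes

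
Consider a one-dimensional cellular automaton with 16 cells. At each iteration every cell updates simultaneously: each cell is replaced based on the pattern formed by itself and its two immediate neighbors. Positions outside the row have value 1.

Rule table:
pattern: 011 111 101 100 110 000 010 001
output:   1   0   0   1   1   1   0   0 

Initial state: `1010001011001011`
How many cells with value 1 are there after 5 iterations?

8

1001100011100010
1101111010111000
0101001000101110
0000100110001010
1110010111100000
count of 1: 8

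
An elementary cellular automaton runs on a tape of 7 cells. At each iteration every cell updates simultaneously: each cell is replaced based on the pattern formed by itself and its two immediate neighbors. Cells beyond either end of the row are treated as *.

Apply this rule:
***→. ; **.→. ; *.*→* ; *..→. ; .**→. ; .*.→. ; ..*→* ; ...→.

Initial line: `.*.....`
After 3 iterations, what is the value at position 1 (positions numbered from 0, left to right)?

.

*.....*
.....*.
....*.*
position 1 holds .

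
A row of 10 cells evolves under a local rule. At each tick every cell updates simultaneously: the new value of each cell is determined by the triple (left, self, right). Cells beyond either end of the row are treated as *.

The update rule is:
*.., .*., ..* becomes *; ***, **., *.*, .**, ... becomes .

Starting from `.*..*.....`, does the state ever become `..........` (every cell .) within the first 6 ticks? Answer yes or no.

yes

.*****...*
......*.*.
*....**.*.
.*..*...*.
.*****.**.
..........
all cells are . at tick 6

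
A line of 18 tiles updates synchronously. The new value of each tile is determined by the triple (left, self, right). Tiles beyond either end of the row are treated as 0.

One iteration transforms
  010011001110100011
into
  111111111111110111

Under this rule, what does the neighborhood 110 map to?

At position 5 the neighborhood is 110; the next row has 1 there.

1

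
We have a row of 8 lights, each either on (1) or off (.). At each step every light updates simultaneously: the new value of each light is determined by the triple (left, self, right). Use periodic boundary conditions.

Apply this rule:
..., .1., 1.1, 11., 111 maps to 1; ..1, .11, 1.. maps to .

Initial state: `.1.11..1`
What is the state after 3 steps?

.1111.1.

step 1: 111.1..1
step 2: 11111...
step 3: .1111.1.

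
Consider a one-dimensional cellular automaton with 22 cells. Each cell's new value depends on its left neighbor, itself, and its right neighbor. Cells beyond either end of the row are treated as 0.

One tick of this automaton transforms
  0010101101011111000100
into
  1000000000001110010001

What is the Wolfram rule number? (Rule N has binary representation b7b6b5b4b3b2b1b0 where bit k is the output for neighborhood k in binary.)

129

position 12: 111 → 1  (bit 7 = 1)
position 7: 110 → 0  (bit 6 = 0)
position 3: 101 → 0  (bit 5 = 0)
position 16: 100 → 0  (bit 4 = 0)
position 6: 011 → 0  (bit 3 = 0)
position 2: 010 → 0  (bit 2 = 0)
position 1: 001 → 0  (bit 1 = 0)
position 0: 000 → 1  (bit 0 = 1)
bits b7..b0 = 10000001 = 129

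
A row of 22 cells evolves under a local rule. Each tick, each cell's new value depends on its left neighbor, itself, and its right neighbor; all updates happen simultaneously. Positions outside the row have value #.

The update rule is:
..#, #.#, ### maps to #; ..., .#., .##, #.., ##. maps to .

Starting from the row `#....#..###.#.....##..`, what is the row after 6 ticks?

..#.#.#.....#...#.#.#.

tick 1: ....#..#.#.#.....#...#
tick 2: ...#..#.#.#.....#...#.
tick 3: ..#..#.#.#.....#...#.#
tick 4: .#..#.#.#.....#...#.#.
tick 5: #..#.#.#.....#...#.#.#
tick 6: ..#.#.#.....#...#.#.#.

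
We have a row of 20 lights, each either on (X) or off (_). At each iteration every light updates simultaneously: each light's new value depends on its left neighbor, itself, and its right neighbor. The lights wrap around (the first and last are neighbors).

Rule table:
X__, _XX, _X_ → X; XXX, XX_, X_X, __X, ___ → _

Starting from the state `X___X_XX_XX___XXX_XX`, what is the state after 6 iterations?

_X__X_X__X_X__X___X_
_XX_X_XX_X_XX_XX__XX
_X__X_X__X_X__X_X_X_
_XX_X_XX_X_XX_X_X_XX
_X__X_X__X_X__X_X_X_  (repeats iteration 3; period 2)
iteration 6: _XX_X_XX_X_XX_X_X_XX

_XX_X_XX_X_XX_X_X_XX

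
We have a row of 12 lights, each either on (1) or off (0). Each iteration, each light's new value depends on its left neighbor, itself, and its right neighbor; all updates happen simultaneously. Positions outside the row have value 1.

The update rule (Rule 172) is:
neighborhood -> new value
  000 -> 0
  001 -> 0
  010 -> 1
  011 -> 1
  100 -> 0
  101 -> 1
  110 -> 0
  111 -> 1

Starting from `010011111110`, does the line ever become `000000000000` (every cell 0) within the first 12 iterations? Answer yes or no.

no

iteration 1: 110011111101
iteration 2: 100011111011
iteration 3: 000011110111
iteration 4: 000011101111
iteration 5: 000011011111
iteration 6: 000010111111
iteration 7: 000011111111
iteration 8: 000011111111  (fixed point — unchanged through iteration 12)
iteration 12 is 000011111111, still not uniform 0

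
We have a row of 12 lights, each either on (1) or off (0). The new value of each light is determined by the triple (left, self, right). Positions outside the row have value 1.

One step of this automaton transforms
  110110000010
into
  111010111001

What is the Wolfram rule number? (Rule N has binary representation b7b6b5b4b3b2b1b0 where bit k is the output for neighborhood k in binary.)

225

position 0: 111 → 1  (bit 7 = 1)
position 1: 110 → 1  (bit 6 = 1)
position 2: 101 → 1  (bit 5 = 1)
position 5: 100 → 0  (bit 4 = 0)
position 3: 011 → 0  (bit 3 = 0)
position 10: 010 → 0  (bit 2 = 0)
position 9: 001 → 0  (bit 1 = 0)
position 6: 000 → 1  (bit 0 = 1)
bits b7..b0 = 11100001 = 225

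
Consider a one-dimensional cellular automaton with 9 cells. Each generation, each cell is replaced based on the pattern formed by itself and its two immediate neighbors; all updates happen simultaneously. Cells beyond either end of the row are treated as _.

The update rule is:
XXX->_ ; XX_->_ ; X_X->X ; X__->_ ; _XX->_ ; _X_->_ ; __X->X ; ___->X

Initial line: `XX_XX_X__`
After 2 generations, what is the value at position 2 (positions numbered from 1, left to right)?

__X__X__X
XX__X__X_
position 2 holds X

X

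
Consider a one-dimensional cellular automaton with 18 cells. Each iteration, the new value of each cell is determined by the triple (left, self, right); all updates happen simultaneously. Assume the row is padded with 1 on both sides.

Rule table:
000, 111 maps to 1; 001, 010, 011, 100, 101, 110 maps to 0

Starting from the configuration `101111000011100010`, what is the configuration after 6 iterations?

011100111111001110

000110011001001000
010000000000000010
000111111111111000
010011111111110010
000001111111100000
011100111111001110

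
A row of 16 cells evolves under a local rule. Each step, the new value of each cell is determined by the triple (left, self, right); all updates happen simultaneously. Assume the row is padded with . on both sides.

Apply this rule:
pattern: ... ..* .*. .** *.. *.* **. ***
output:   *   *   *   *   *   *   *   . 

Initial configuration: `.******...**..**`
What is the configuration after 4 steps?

**....**********
*******........*
*.....**********
*******........*

*******........*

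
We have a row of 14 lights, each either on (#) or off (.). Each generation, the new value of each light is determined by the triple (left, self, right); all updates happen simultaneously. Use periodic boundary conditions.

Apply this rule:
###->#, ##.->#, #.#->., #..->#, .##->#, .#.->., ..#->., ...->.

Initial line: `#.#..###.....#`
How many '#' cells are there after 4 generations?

generation 1: #..#.####....#
generation 2: ##...#####...#
generation 3: ###..######..#
generation 4: ####.#######.#
count of #: 12

12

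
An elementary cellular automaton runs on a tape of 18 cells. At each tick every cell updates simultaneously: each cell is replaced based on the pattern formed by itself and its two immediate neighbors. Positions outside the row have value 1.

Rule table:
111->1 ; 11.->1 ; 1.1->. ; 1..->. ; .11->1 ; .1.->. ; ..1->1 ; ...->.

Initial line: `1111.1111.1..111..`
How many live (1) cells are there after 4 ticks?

tick 1: 1111.1111...1111.1
tick 2: 1111.1111..11111.1
tick 3: 1111.1111.111111.1
tick 4: 1111.1111.111111.1
count of 1: 15

15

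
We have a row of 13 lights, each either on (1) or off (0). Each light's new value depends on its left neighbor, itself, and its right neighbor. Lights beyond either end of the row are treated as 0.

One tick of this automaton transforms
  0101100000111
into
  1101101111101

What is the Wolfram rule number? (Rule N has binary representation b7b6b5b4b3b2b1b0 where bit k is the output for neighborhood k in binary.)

position 11: 111 → 0  (bit 7 = 0)
position 4: 110 → 1  (bit 6 = 1)
position 2: 101 → 0  (bit 5 = 0)
position 5: 100 → 0  (bit 4 = 0)
position 3: 011 → 1  (bit 3 = 1)
position 1: 010 → 1  (bit 2 = 1)
position 0: 001 → 1  (bit 1 = 1)
position 6: 000 → 1  (bit 0 = 1)
bits b7..b0 = 01001111 = 79

79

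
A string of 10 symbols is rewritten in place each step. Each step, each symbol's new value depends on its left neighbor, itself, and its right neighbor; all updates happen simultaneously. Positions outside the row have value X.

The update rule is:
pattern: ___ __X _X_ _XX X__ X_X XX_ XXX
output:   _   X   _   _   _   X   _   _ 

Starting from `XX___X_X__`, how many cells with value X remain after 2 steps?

3

____X_X__X
___X_X__X_
count of X: 3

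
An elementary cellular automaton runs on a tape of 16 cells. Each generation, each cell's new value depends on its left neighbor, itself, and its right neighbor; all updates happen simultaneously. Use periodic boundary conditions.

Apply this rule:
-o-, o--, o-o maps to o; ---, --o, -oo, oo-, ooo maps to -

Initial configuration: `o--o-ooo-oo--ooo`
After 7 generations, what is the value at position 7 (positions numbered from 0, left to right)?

generation 1: -o-oo---o--o----
generation 2: -oo--o--oo-oo---
generation 3: ---o-oo---o--o--
generation 4: ---oo--o--oo-oo-
generation 5: -----o-oo---o--o
generation 6: o----oo--o--oo-o
generation 7: -o-----o-oo---o-
position 7 holds o

o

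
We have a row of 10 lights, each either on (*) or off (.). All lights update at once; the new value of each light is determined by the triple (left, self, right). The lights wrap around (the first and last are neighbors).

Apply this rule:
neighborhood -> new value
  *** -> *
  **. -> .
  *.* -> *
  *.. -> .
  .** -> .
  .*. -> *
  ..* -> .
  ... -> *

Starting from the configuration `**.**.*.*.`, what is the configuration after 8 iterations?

..*..*****
..*...***.
*.*.*..*..
*****..*..
.***...*..
..*..*.*.*
..*..*****  (repeats iteration 1; period 6)
iteration 8: ..*...***.

..*...***.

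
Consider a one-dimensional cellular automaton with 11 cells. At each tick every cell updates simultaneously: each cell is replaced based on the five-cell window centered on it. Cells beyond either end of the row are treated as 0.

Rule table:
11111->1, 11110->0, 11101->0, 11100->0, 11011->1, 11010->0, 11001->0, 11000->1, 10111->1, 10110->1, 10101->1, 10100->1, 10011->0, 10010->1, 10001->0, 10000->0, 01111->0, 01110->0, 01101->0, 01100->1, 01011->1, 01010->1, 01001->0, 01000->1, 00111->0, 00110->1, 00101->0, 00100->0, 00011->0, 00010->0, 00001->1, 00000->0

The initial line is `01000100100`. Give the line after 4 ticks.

tick 1: 00100001010
tick 2: 10010100111
tick 3: 00101100000
tick 4: 10011110000

10011110000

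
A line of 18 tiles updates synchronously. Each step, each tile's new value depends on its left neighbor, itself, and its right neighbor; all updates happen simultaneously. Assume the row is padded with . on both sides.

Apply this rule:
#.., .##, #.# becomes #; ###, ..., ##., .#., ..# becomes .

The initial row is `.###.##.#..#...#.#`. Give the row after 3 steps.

.#..##.#.#..#...#.
..#.#.#.#.#..#...#
...#.#.#.#.#..#...

...#.#.#.#.#..#...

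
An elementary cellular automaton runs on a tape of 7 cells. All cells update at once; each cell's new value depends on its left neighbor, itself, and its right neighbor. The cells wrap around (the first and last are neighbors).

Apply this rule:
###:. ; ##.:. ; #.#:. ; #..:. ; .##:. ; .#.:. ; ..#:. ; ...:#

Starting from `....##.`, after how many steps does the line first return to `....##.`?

###....
....##.

2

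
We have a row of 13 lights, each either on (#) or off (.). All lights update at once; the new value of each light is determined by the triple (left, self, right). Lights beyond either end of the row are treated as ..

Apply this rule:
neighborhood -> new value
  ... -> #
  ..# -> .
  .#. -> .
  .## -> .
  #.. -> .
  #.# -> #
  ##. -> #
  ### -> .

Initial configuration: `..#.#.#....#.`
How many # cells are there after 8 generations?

generation 1: #..#.#..##...
generation 2: ....#....#.##
generation 3: ###...##..#.#
generation 4: ..#.#..#...#.
generation 5: #..#.....#...
generation 6: .....###...##
generation 7: ####...#.#..#
generation 8: ...#.#..#....
count of #: 3

3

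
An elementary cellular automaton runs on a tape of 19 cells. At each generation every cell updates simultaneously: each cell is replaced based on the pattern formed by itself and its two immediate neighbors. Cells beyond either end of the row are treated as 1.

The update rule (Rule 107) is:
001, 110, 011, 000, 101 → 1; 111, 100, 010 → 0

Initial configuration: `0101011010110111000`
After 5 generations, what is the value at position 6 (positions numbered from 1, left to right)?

0

1010111101111101011
1101100111000110110
0111101101011111111
1100111110110000000
0101100011110111111
position 6 holds 0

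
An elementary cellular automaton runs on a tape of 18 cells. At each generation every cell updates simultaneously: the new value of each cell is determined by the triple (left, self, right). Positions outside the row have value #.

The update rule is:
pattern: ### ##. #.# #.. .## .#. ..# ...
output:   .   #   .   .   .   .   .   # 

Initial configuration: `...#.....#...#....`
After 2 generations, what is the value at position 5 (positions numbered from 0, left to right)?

generation 1: .#...###...#...##.
generation 2: ...#...#.#...#..#.
position 5 holds .

.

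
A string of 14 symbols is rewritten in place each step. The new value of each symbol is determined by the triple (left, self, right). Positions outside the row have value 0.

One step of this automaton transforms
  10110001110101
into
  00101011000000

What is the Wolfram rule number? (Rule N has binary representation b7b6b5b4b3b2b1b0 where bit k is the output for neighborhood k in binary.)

26

position 8: 111 → 0  (bit 7 = 0)
position 3: 110 → 0  (bit 6 = 0)
position 1: 101 → 0  (bit 5 = 0)
position 4: 100 → 1  (bit 4 = 1)
position 2: 011 → 1  (bit 3 = 1)
position 0: 010 → 0  (bit 2 = 0)
position 6: 001 → 1  (bit 1 = 1)
position 5: 000 → 0  (bit 0 = 0)
bits b7..b0 = 00011010 = 26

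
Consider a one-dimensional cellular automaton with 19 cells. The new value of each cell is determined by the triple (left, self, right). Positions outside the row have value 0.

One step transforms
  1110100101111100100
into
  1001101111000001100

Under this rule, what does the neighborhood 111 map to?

0

At position 1 the neighborhood is 111; the next row has 0 there.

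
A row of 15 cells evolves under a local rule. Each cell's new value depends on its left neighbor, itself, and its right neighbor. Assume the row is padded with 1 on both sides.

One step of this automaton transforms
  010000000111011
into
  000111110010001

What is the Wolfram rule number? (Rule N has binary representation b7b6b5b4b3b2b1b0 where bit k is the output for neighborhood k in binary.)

position 10: 111 → 1  (bit 7 = 1)
position 11: 110 → 0  (bit 6 = 0)
position 0: 101 → 0  (bit 5 = 0)
position 2: 100 → 0  (bit 4 = 0)
position 9: 011 → 0  (bit 3 = 0)
position 1: 010 → 0  (bit 2 = 0)
position 8: 001 → 0  (bit 1 = 0)
position 3: 000 → 1  (bit 0 = 1)
bits b7..b0 = 10000001 = 129

129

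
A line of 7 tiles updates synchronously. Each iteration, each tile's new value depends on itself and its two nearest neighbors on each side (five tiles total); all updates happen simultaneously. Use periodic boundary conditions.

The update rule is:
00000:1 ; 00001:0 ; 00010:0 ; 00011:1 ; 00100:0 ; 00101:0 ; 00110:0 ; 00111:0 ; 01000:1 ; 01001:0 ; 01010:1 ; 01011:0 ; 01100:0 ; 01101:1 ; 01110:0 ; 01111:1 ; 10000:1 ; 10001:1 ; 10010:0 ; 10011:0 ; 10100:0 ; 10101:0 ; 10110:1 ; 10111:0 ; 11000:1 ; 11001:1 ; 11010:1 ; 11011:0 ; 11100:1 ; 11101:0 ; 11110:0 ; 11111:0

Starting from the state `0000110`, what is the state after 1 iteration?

1101001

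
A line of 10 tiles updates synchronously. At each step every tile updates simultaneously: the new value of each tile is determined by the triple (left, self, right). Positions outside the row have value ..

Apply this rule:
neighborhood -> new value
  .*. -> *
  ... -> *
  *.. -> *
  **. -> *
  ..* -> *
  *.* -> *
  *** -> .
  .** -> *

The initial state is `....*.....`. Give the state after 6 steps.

*........*

**********
*........*
**********  (repeats step 1; period 2)
step 6: *........*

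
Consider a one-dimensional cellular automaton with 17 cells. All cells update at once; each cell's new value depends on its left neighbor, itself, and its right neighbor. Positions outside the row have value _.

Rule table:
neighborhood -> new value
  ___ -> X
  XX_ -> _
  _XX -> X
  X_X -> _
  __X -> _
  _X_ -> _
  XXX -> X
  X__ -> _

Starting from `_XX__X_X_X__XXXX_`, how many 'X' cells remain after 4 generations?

10

_X__________XXX__
___XXXXXXXX_XX__X
XX_XXXXXXX__X____
X__XXXXXX_____XXX
count of X: 10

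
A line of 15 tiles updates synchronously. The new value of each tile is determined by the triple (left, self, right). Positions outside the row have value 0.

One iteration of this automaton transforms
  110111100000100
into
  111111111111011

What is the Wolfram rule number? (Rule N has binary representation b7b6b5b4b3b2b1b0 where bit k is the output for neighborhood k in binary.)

251

position 4: 111 → 1  (bit 7 = 1)
position 1: 110 → 1  (bit 6 = 1)
position 2: 101 → 1  (bit 5 = 1)
position 7: 100 → 1  (bit 4 = 1)
position 0: 011 → 1  (bit 3 = 1)
position 12: 010 → 0  (bit 2 = 0)
position 11: 001 → 1  (bit 1 = 1)
position 8: 000 → 1  (bit 0 = 1)
bits b7..b0 = 11111011 = 251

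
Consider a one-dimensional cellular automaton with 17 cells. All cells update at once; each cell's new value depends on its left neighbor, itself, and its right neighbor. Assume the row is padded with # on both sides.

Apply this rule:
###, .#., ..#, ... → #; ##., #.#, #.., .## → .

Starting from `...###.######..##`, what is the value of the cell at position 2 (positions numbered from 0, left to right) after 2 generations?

.##.#...####..#.#
....#.##.##..##..
position 2 holds .

.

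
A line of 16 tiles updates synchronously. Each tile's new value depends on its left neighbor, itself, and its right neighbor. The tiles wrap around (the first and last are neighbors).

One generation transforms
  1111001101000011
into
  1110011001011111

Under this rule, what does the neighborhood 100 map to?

0

At position 4 the neighborhood is 100; the next row has 0 there.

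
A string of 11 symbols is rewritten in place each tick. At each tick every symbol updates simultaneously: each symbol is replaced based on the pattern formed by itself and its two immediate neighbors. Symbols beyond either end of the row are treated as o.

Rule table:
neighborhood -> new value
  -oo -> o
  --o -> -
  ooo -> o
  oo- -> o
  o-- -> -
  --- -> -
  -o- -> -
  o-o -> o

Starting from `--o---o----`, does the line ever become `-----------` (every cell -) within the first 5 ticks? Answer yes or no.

-----------
all cells are - at tick 1

yes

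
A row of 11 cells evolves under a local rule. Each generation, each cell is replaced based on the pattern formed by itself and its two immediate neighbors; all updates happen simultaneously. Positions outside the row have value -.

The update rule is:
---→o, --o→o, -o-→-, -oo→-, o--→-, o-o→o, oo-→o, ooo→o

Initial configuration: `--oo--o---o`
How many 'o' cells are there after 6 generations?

generation 1: oo-o-o--oo-
generation 2: -oo-o--o-o-
generation 3: o-oo--o-o--
generation 4: -o-o-o-o--o
generation 5: o-o-o-o--o-
generation 6: -o-o-o--o--
count of o: 4

4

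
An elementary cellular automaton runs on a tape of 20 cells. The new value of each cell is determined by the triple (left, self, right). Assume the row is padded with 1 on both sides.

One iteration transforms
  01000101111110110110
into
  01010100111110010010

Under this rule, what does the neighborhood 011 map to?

At position 7 the neighborhood is 011; the next row has 0 there.

0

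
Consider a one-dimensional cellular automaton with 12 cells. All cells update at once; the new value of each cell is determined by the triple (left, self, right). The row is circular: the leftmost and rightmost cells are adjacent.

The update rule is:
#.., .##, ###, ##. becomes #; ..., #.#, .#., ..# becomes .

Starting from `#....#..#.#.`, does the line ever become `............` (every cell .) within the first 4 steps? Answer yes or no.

no

.#....#.....
..#....#....
...#....#...
....#....#..
step 4 is ....#....#.., still not uniform .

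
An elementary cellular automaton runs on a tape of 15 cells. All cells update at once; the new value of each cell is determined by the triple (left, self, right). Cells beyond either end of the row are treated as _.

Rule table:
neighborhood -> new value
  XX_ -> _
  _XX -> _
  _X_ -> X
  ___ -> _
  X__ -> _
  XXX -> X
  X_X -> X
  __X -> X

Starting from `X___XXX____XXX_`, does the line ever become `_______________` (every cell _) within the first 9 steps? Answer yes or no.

no

X__X_X____X_X__
X_XXXX___XXXX__
XX_XX___X_XX___
__X____XXX_____
_XX___X_X______
X____XXXX______
X___X_XX_______
X__XXX_________
X_X_X__________
step 9 is X_X_X__________, still not uniform _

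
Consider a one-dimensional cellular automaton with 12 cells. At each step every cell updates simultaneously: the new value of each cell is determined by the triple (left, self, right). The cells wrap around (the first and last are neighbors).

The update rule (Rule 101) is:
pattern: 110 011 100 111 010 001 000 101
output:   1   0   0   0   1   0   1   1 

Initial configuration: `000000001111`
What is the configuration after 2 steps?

step 1: 011111100001
step 2: 100000101101

100000101101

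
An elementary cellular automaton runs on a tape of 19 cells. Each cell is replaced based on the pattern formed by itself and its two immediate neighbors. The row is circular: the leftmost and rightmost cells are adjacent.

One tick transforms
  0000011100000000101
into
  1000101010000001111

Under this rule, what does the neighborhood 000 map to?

At position 1 the neighborhood is 000; the next row has 0 there.

0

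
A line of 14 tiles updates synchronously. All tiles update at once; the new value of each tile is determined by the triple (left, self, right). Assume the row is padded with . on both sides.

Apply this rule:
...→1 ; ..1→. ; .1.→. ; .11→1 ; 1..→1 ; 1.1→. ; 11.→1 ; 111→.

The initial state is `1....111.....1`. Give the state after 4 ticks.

.111.1.11111..
.1.1...1...111
....11..11.1.1
111.111.11....

111.111.11....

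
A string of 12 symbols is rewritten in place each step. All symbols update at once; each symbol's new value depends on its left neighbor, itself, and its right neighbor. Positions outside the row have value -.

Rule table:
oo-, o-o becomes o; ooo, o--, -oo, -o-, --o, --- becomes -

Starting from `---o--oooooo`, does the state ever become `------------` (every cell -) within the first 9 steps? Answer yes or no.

-----------o
------------
all cells are - at step 2

yes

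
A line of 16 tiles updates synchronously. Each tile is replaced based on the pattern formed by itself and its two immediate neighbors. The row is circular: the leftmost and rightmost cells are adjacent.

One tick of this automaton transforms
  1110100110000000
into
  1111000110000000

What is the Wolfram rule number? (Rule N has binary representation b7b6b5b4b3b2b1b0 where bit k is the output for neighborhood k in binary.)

position 1: 111 → 1  (bit 7 = 1)
position 2: 110 → 1  (bit 6 = 1)
position 3: 101 → 1  (bit 5 = 1)
position 5: 100 → 0  (bit 4 = 0)
position 0: 011 → 1  (bit 3 = 1)
position 4: 010 → 0  (bit 2 = 0)
position 6: 001 → 0  (bit 1 = 0)
position 10: 000 → 0  (bit 0 = 0)
bits b7..b0 = 11101000 = 232

232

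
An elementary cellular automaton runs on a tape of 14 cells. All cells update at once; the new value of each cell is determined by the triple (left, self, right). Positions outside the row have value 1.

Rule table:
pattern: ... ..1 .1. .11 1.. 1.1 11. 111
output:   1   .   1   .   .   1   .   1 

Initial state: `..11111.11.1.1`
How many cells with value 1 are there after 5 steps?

step 1: ...111.1..111.
step 2: .1..1.11...1.1
step 3: 11..11...1.11.
step 4: 1......1.11..1
step 5: ..1111.11.....
count of 1: 6

6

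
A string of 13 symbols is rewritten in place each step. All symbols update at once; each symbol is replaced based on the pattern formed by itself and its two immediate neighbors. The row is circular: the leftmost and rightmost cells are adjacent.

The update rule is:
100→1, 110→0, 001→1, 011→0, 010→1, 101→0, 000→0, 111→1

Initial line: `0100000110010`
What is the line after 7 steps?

1001101111100

1110001001111
1101011110111
1001001100011
0111110010101
0011101110101
1101000100101
1001101111100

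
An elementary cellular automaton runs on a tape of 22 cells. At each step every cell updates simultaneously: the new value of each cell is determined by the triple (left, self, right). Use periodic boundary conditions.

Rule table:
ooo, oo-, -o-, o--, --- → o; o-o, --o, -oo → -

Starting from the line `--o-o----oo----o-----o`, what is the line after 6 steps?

o-o-oooo--oooo-ooooo-o
o-o--oooo--ooo--oooo--
o-oo--oooo--ooo--oooo-
o--oo--oooo--ooo--ooo-
oo--oo--oooo--ooo--oo-
-oo--oo--oooo--ooo--o-

-oo--oo--oooo--ooo--o-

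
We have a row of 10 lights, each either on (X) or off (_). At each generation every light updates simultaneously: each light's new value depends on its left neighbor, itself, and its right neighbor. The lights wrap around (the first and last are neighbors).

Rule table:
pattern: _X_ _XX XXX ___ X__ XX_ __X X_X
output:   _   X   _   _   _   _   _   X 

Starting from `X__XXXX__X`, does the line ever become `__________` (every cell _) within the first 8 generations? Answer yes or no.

yes

___X_____X
__________
all cells are _ at generation 2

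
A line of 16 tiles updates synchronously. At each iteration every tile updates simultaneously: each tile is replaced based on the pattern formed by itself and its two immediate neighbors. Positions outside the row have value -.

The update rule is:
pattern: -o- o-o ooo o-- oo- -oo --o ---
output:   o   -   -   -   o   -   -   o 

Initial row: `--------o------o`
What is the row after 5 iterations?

ooooooo-o-oooo-o
------o-o----o-o
ooooo-o-o-oo-o-o
----o-o-o--o-o-o
ooo-o-o-o--o-o-o

ooo-o-o-o--o-o-o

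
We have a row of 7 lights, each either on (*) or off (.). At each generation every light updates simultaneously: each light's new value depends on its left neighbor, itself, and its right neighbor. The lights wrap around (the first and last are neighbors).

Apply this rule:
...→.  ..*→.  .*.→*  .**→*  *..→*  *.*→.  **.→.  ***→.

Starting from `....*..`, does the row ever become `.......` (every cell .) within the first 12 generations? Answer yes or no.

no

....**.
....*.*
*...*.*
.*..*.*
.**.*.*
.*..*.*  (repeats generation 4; period 2)
generation 12: .*..*.*
generation 12 is .*..*.*, still not uniform .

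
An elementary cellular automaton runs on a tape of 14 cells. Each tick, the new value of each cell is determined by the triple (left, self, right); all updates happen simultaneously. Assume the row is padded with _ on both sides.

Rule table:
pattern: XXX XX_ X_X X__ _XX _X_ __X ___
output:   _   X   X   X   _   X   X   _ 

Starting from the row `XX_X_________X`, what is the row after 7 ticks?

_XXXX_XX_X_XXX

tick 1: _XXXX_______XX
tick 2: X___XX_____X_X
tick 3: XX_X_XX___XXXX
tick 4: _XXXX_XX_X___X
tick 5: X___XX_XXXX_XX
tick 6: XX_X_XX___XX_X
tick 7: _XXXX_XX_X_XXX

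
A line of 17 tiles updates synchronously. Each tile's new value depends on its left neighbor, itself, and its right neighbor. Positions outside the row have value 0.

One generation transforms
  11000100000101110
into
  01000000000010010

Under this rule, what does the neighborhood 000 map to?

0

At position 3 the neighborhood is 000; the next row has 0 there.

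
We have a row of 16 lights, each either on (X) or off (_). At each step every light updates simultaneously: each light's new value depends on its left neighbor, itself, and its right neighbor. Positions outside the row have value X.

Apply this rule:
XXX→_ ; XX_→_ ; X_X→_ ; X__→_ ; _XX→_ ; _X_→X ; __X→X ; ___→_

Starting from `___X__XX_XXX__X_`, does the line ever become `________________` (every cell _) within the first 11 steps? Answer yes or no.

no

__XX_X_______XX_
_X___X______X___
_X__XX_____XX__X
_X_X______X___X_
_X_X_____XX__XX_
_X_X____X___X___
_X_X___XX__XX__X
_X_X__X___X___X_
_X_X_XX__XX__XX_
_X_X____X___X___  (repeats step 6; period 4)
step 11: _X_X___XX__XX__X
step 11 is _X_X___XX__XX__X, still not uniform _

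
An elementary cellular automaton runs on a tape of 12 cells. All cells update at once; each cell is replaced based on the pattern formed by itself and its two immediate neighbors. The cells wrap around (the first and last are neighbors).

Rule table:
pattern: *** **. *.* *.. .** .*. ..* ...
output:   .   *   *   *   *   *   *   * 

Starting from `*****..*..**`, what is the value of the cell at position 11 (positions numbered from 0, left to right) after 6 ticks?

....*******.
*****.....**
....*******.  (repeats tick 1; period 2)
tick 6: *****.....**
position 11 holds *

*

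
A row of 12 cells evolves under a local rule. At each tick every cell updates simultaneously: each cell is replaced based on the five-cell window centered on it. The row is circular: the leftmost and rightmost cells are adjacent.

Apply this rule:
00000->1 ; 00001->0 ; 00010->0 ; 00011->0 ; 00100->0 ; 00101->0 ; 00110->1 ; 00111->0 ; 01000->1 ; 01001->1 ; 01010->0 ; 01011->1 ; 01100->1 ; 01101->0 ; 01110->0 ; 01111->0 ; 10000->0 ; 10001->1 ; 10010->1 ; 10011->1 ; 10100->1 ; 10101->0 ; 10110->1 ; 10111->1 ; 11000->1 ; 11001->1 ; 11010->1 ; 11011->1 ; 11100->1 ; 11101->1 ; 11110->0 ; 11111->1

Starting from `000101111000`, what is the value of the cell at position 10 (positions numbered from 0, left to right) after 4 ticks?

100011001101
111011111011
101110101110
011011011011
position 10 holds 1

1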